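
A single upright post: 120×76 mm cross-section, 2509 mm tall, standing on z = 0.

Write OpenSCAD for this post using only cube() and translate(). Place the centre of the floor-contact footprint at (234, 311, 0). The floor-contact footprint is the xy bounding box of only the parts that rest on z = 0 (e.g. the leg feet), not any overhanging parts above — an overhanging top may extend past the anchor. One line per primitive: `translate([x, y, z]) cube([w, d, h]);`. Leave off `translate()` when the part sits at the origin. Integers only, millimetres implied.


translate([174, 273, 0]) cube([120, 76, 2509]);


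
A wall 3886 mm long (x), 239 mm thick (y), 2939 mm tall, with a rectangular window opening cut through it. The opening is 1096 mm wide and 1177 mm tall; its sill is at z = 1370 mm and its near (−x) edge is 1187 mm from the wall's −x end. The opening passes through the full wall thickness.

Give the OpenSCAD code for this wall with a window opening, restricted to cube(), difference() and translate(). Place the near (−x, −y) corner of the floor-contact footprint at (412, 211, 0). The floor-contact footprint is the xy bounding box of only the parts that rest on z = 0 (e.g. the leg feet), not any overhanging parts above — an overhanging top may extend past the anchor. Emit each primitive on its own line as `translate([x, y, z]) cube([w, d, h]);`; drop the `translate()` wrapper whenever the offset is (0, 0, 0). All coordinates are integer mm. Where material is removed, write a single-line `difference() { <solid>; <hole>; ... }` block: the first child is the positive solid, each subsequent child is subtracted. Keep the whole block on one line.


difference() { translate([412, 211, 0]) cube([3886, 239, 2939]); translate([1599, 211, 1370]) cube([1096, 239, 1177]); }


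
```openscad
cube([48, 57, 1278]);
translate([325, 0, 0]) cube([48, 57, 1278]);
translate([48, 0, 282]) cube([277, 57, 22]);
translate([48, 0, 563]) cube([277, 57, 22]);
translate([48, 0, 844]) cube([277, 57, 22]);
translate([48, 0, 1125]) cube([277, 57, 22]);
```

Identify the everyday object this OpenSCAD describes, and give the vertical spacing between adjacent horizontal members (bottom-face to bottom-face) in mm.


A ladder. The rung spacing is 281 mm.

Two tall 48×57 posts with 4 short bars between them — a ladder. Adjacent rungs sit at z = 282 and z = 563, so the spacing is 563 − 282 = 281 mm.


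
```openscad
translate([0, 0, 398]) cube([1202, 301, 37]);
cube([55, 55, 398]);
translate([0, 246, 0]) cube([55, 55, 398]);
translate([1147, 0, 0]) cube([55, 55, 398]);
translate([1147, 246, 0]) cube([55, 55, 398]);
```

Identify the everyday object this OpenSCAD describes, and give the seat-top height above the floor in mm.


A bench. The seat-top height is 435 mm.

A long slab on four corner posts — a bench. The slab sits at z = 398 with thickness 37, so the top is 398 + 37 = 435 mm.


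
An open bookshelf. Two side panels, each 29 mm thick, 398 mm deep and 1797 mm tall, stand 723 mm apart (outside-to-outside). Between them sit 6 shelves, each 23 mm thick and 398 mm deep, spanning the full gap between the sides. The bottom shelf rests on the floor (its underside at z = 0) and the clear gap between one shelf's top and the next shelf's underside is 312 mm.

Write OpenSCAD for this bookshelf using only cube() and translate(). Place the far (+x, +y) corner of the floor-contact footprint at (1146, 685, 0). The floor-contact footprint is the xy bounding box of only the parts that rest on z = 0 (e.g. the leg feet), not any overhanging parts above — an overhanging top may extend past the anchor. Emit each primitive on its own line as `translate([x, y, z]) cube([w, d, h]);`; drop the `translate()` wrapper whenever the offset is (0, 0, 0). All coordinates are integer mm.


translate([423, 287, 0]) cube([29, 398, 1797]);
translate([1117, 287, 0]) cube([29, 398, 1797]);
translate([452, 287, 0]) cube([665, 398, 23]);
translate([452, 287, 335]) cube([665, 398, 23]);
translate([452, 287, 670]) cube([665, 398, 23]);
translate([452, 287, 1005]) cube([665, 398, 23]);
translate([452, 287, 1340]) cube([665, 398, 23]);
translate([452, 287, 1675]) cube([665, 398, 23]);


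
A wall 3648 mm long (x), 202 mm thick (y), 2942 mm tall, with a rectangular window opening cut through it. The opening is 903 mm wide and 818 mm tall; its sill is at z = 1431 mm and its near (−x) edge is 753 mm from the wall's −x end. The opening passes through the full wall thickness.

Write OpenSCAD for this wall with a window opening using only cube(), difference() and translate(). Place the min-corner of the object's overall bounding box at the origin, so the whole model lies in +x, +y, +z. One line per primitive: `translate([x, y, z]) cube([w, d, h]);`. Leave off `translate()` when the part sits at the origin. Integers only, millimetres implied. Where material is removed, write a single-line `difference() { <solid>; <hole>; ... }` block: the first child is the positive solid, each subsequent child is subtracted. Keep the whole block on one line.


difference() { cube([3648, 202, 2942]); translate([753, 0, 1431]) cube([903, 202, 818]); }


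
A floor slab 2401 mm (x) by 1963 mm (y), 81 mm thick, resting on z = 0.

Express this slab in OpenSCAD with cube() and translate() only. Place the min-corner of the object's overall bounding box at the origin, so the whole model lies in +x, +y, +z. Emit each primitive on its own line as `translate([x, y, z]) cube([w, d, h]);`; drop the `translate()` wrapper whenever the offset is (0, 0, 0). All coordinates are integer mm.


cube([2401, 1963, 81]);


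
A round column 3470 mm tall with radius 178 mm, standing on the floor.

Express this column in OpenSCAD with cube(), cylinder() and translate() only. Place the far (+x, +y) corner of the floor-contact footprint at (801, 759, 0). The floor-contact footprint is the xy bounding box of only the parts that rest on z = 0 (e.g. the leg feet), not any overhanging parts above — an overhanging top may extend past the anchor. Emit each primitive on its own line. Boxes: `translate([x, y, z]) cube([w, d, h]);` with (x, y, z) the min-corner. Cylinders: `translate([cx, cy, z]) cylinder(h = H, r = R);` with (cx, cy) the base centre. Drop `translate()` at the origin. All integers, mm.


translate([623, 581, 0]) cylinder(h = 3470, r = 178);


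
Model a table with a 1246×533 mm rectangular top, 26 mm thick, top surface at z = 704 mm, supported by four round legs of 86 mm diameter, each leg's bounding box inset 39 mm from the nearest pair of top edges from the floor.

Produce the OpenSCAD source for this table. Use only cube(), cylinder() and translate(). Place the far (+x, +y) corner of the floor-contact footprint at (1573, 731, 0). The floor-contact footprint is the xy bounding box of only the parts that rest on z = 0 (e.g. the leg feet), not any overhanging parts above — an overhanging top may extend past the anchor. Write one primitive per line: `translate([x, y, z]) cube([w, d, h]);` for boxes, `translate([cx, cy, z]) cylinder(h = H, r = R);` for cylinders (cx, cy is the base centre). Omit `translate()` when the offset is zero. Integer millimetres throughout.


translate([366, 237, 678]) cube([1246, 533, 26]);
translate([448, 319, 0]) cylinder(h = 678, r = 43);
translate([1530, 319, 0]) cylinder(h = 678, r = 43);
translate([448, 688, 0]) cylinder(h = 678, r = 43);
translate([1530, 688, 0]) cylinder(h = 678, r = 43);


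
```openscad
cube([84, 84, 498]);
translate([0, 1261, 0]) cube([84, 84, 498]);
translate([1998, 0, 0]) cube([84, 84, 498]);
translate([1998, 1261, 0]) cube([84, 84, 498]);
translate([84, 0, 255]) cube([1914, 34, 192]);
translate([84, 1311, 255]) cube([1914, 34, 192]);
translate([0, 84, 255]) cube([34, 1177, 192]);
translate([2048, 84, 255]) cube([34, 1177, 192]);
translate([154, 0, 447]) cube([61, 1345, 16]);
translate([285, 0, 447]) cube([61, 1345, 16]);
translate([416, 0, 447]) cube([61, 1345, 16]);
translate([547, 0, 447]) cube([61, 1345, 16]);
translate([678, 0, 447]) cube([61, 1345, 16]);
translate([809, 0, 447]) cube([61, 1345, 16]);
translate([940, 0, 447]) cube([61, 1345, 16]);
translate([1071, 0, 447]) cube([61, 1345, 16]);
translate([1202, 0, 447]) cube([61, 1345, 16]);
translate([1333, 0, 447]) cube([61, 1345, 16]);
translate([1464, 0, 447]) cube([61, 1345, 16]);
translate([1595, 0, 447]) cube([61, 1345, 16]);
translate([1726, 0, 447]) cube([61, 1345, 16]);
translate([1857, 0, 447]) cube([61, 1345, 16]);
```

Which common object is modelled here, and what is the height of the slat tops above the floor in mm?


A bed frame. The slat-top height is 463 mm.

Four posts, four rails, and a row of slats — a bed frame. Slats sit on the rails at z = 255 + 192 = 447; with slat thickness 16, the top is 463 mm.


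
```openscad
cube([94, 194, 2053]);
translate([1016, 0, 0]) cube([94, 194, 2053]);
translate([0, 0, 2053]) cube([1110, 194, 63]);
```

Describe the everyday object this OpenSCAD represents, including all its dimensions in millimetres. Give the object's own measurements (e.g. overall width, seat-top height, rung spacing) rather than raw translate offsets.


A door frame. The clear opening is 922 mm wide and 2053 mm high. Two 94 mm wide jambs, 194 mm deep, stand either side of the opening from the floor to the top of the opening. A 63 mm thick head sits across the top of both jambs, spanning the full outside width of the frame.


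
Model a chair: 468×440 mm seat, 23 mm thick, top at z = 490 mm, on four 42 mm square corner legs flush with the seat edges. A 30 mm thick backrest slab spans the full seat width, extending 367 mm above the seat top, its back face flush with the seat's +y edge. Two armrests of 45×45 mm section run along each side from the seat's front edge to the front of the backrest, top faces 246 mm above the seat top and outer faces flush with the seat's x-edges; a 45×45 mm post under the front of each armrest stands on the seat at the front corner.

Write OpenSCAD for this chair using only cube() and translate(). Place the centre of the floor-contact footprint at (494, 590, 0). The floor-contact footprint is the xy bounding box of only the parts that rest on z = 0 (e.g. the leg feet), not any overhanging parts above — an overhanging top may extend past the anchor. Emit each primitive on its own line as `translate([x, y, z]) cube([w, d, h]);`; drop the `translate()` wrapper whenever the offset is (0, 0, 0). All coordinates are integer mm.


translate([260, 370, 467]) cube([468, 440, 23]);
translate([260, 370, 0]) cube([42, 42, 467]);
translate([686, 370, 0]) cube([42, 42, 467]);
translate([260, 768, 0]) cube([42, 42, 467]);
translate([686, 768, 0]) cube([42, 42, 467]);
translate([260, 780, 490]) cube([468, 30, 367]);
translate([260, 370, 691]) cube([45, 410, 45]);
translate([683, 370, 691]) cube([45, 410, 45]);
translate([260, 370, 490]) cube([45, 45, 201]);
translate([683, 370, 490]) cube([45, 45, 201]);


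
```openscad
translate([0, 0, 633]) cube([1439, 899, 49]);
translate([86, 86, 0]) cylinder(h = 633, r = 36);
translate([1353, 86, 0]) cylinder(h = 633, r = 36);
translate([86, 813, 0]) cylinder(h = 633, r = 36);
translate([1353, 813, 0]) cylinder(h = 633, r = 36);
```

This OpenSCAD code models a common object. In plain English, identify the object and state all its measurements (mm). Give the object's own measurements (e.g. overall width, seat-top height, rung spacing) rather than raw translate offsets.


A rectangular dining table. The top is 1439×899×49 mm with its upper surface at z = 682 mm. It stands on four round legs of 72 mm diameter, each leg's bounding box inset 50 mm from the nearest pair of top edges, running from the floor to the underside of the top.


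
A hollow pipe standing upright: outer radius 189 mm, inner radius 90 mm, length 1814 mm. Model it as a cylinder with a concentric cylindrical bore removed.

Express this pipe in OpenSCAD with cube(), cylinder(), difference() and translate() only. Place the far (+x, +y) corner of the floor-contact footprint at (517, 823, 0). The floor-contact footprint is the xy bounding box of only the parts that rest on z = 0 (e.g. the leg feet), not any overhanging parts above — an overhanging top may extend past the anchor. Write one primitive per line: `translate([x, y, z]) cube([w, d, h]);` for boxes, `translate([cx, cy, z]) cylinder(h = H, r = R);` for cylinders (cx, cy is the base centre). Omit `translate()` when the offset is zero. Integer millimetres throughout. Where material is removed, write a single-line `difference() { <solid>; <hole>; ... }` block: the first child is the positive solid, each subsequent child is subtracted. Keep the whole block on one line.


difference() { translate([328, 634, 0]) cylinder(h = 1814, r = 189); translate([328, 634, 0]) cylinder(h = 1814, r = 90); }


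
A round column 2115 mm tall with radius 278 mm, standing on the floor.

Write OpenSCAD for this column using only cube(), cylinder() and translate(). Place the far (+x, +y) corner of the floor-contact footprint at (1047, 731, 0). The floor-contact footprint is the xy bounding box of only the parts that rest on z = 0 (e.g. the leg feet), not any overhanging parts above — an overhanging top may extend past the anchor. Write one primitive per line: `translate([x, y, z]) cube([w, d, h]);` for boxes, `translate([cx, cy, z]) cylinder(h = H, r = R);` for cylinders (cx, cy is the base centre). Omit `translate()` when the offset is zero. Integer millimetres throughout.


translate([769, 453, 0]) cylinder(h = 2115, r = 278);


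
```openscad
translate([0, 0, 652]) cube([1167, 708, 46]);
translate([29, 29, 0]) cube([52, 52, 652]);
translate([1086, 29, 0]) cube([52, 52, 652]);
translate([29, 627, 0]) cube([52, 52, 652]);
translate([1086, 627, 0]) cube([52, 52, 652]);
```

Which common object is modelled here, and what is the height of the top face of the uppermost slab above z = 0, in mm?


A table. The table height is 698 mm.

A 1167×708×46 slab sits at z = 652 on four 52 mm square posts — a table. The top surface is at 652 + 46 = 698 mm.


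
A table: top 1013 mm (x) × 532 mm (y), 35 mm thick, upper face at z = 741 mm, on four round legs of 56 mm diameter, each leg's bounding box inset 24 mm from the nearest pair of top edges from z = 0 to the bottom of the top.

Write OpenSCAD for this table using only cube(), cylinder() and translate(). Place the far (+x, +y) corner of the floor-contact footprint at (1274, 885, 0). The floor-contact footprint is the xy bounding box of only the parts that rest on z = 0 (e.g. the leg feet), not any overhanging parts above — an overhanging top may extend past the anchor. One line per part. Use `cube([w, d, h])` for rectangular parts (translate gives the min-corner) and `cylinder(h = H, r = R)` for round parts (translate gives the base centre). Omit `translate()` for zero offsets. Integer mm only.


translate([285, 377, 706]) cube([1013, 532, 35]);
translate([337, 429, 0]) cylinder(h = 706, r = 28);
translate([1246, 429, 0]) cylinder(h = 706, r = 28);
translate([337, 857, 0]) cylinder(h = 706, r = 28);
translate([1246, 857, 0]) cylinder(h = 706, r = 28);


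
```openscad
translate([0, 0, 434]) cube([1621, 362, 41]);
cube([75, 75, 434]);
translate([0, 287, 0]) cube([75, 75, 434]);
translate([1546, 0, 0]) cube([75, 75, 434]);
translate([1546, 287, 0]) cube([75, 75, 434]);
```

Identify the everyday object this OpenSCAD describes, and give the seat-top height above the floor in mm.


A bench. The seat-top height is 475 mm.

A long slab on four corner posts — a bench. The slab sits at z = 434 with thickness 41, so the top is 434 + 41 = 475 mm.


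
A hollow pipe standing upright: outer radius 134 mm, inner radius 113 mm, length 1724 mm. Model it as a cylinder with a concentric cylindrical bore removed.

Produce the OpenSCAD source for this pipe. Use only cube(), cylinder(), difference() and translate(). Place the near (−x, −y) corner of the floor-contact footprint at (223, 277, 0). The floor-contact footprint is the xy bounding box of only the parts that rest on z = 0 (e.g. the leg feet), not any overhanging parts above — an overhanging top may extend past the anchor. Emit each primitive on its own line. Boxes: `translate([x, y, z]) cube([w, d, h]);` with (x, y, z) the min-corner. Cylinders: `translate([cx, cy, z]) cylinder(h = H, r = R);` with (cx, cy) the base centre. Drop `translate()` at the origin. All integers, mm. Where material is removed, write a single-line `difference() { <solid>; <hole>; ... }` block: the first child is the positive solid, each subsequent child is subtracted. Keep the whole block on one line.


difference() { translate([357, 411, 0]) cylinder(h = 1724, r = 134); translate([357, 411, 0]) cylinder(h = 1724, r = 113); }


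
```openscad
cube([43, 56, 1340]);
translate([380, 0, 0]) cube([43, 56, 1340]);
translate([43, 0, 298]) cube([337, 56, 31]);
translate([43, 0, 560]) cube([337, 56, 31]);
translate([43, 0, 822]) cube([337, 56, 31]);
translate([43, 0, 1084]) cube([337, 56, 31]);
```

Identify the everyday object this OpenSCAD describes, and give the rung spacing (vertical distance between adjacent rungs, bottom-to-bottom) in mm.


A ladder. The rung spacing is 262 mm.

Two tall 43×56 posts with 4 short bars between them — a ladder. Adjacent rungs sit at z = 298 and z = 560, so the spacing is 560 − 298 = 262 mm.


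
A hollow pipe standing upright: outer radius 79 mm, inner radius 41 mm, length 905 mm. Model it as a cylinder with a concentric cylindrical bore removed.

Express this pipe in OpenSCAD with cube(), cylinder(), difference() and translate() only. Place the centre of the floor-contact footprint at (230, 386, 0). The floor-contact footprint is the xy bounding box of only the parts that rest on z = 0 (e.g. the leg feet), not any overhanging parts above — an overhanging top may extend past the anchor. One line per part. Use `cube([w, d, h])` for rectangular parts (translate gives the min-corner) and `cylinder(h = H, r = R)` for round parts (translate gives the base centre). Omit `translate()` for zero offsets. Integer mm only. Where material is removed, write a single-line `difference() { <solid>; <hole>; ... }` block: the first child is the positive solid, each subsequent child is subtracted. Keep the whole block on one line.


difference() { translate([230, 386, 0]) cylinder(h = 905, r = 79); translate([230, 386, 0]) cylinder(h = 905, r = 41); }


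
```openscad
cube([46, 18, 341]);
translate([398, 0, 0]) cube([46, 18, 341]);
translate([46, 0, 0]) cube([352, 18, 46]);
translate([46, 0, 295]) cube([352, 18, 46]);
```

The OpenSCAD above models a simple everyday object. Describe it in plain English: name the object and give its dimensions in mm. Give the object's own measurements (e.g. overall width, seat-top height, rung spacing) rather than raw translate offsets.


A rectangular picture frame lying in the x–z plane (depth along y). The opening is 352 mm wide (x) by 249 mm tall (z), surrounded by a border 46 mm wide on all four sides. The frame is 18 mm deep and is made of two full-height vertical stiles with two horizontal rails fitted between them.


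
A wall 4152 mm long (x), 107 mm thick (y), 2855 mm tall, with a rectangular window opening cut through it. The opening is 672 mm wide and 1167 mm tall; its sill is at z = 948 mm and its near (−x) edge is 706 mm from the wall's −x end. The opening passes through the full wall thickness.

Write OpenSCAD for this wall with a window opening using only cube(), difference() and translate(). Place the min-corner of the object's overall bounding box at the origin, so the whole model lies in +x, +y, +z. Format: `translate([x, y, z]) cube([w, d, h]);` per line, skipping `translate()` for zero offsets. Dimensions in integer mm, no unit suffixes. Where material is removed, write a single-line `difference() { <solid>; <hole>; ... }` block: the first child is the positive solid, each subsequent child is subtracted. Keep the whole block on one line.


difference() { cube([4152, 107, 2855]); translate([706, 0, 948]) cube([672, 107, 1167]); }


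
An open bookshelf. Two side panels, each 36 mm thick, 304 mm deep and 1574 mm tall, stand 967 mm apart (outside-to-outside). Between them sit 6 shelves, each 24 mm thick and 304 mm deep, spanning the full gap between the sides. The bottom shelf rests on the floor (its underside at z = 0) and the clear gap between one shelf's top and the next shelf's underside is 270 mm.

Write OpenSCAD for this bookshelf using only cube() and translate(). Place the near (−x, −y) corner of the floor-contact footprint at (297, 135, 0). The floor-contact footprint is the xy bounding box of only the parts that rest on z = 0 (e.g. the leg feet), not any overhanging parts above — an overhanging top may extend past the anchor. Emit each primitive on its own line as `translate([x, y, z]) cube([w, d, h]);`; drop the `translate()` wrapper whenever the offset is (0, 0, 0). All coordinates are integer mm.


translate([297, 135, 0]) cube([36, 304, 1574]);
translate([1228, 135, 0]) cube([36, 304, 1574]);
translate([333, 135, 0]) cube([895, 304, 24]);
translate([333, 135, 294]) cube([895, 304, 24]);
translate([333, 135, 588]) cube([895, 304, 24]);
translate([333, 135, 882]) cube([895, 304, 24]);
translate([333, 135, 1176]) cube([895, 304, 24]);
translate([333, 135, 1470]) cube([895, 304, 24]);


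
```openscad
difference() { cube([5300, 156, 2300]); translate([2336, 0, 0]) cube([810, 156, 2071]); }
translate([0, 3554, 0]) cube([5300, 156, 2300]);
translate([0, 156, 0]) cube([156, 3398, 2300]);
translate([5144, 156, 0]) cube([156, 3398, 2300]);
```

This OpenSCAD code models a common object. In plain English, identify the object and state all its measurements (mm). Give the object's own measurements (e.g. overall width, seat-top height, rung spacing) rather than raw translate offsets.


A single room: four walls, each 2300 mm tall and 156 mm thick, enclosing an outside footprint 5300×3710 mm (x × y), no floor or roof. The front and back walls (−y and +y sides) run the full x-width; the side walls fit between their inner faces. A door opening 810 mm wide and 2071 mm tall is cut through the front wall from the floor up, its −x edge 2336 mm from the wall's −x end.


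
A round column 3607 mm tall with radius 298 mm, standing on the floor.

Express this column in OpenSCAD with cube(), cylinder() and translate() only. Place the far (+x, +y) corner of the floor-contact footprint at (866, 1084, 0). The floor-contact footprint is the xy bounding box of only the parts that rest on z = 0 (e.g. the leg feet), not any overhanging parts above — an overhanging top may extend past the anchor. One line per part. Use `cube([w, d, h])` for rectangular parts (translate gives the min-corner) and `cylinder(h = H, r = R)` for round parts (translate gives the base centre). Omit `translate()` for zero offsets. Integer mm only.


translate([568, 786, 0]) cylinder(h = 3607, r = 298);


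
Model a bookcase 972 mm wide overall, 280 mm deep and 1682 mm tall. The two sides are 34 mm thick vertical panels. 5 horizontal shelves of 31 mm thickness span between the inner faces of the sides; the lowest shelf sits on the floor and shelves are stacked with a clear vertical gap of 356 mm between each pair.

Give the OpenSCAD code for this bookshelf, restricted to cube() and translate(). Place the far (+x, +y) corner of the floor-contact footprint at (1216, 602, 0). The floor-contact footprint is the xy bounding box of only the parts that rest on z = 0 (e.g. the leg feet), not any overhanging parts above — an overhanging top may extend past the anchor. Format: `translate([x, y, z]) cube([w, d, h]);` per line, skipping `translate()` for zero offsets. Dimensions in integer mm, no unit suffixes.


translate([244, 322, 0]) cube([34, 280, 1682]);
translate([1182, 322, 0]) cube([34, 280, 1682]);
translate([278, 322, 0]) cube([904, 280, 31]);
translate([278, 322, 387]) cube([904, 280, 31]);
translate([278, 322, 774]) cube([904, 280, 31]);
translate([278, 322, 1161]) cube([904, 280, 31]);
translate([278, 322, 1548]) cube([904, 280, 31]);


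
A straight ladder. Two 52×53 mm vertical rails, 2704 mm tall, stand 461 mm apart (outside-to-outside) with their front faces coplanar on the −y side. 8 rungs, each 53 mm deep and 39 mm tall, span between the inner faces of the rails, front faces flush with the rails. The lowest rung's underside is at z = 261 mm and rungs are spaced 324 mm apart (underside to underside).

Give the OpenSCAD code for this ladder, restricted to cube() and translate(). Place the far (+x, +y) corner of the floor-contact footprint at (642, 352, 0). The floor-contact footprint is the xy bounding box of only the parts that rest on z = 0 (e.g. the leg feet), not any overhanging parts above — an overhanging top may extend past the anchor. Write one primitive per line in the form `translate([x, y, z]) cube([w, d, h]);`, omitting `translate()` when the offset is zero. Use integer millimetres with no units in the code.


translate([181, 299, 0]) cube([52, 53, 2704]);
translate([590, 299, 0]) cube([52, 53, 2704]);
translate([233, 299, 261]) cube([357, 53, 39]);
translate([233, 299, 585]) cube([357, 53, 39]);
translate([233, 299, 909]) cube([357, 53, 39]);
translate([233, 299, 1233]) cube([357, 53, 39]);
translate([233, 299, 1557]) cube([357, 53, 39]);
translate([233, 299, 1881]) cube([357, 53, 39]);
translate([233, 299, 2205]) cube([357, 53, 39]);
translate([233, 299, 2529]) cube([357, 53, 39]);


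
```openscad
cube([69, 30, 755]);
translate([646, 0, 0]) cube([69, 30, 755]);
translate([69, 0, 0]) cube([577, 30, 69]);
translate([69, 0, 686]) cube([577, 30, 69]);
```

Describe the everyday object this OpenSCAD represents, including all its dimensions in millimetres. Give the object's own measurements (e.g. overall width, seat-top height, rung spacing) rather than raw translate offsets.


A rectangular picture frame lying in the x–z plane (depth along y). The opening is 577 mm wide (x) by 617 mm tall (z), surrounded by a border 69 mm wide on all four sides. The frame is 30 mm deep and is made of two full-height vertical stiles with two horizontal rails fitted between them.


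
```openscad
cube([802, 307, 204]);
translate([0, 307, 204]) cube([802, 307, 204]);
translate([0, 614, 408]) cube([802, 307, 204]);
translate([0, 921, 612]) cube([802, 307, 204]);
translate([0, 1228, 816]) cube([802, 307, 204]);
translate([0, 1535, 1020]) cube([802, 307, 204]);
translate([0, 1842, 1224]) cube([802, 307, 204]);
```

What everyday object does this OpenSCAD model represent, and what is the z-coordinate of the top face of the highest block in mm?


A staircase. The total rise is 1428 mm.

7 identical blocks, each offset up and back from the previous — a staircase. Each step is 204 mm tall and there are 7 of them, so the total rise is 7 × 204 = 1428 mm.


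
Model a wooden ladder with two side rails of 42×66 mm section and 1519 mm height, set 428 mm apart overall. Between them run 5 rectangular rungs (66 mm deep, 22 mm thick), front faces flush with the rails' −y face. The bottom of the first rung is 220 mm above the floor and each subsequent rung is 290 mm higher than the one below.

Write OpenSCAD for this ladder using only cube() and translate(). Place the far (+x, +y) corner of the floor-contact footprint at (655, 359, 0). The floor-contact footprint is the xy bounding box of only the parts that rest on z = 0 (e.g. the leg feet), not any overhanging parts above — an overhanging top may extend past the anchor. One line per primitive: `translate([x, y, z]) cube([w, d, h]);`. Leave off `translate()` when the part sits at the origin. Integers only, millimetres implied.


translate([227, 293, 0]) cube([42, 66, 1519]);
translate([613, 293, 0]) cube([42, 66, 1519]);
translate([269, 293, 220]) cube([344, 66, 22]);
translate([269, 293, 510]) cube([344, 66, 22]);
translate([269, 293, 800]) cube([344, 66, 22]);
translate([269, 293, 1090]) cube([344, 66, 22]);
translate([269, 293, 1380]) cube([344, 66, 22]);


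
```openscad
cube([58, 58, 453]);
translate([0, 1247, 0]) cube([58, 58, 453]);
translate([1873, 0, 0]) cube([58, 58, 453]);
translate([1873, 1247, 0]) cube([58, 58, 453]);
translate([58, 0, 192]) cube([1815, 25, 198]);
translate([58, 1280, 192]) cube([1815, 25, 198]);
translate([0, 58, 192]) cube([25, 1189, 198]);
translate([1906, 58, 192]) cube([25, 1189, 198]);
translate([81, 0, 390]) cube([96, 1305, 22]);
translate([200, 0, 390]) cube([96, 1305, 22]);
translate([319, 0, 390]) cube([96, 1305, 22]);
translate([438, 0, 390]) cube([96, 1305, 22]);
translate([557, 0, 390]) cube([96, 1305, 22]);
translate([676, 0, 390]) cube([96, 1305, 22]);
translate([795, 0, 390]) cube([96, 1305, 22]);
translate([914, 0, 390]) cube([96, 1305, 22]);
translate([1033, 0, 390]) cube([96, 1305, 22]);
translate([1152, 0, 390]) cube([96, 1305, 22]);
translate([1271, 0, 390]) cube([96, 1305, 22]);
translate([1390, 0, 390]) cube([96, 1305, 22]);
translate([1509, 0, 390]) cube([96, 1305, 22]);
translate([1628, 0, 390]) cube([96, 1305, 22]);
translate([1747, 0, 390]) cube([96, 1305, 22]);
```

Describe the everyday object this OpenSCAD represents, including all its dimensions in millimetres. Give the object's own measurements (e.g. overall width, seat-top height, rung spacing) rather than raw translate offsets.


A bed frame 1931 mm long (x) by 1305 mm wide (y). Four 58×58 mm corner posts, 453 mm tall, at the corners of the footprint. Four rails of 25 mm thickness and 198 mm height run between adjacent posts with their undersides at z = 192 mm, their outer faces flush with the outside of the frame (the two x-running rails run between the posts' inner faces; the two y-running rails run between the posts' inner faces). 15 slats, each 96 mm wide (x) and 22 mm thick, lie across the top of the two x-running rails, running the full 1305 mm width of the frame in y; along x they sit between the end posts with a 23 mm gap after the −x posts and between neighbouring slats, leaving 30 mm before the +x posts.


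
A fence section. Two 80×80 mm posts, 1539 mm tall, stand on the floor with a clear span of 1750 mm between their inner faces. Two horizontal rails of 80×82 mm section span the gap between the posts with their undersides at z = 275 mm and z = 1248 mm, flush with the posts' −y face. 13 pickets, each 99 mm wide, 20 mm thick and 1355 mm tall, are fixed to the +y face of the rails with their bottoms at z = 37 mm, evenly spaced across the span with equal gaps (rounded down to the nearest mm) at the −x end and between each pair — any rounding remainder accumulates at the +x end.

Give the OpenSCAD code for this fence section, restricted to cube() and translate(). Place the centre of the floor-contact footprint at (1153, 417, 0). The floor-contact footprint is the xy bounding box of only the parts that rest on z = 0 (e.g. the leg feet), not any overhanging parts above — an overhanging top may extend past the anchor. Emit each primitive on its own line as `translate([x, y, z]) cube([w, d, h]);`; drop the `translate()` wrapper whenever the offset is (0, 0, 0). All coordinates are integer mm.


translate([198, 377, 0]) cube([80, 80, 1539]);
translate([2028, 377, 0]) cube([80, 80, 1539]);
translate([278, 377, 275]) cube([1750, 80, 82]);
translate([278, 377, 1248]) cube([1750, 80, 82]);
translate([311, 457, 37]) cube([99, 20, 1355]);
translate([443, 457, 37]) cube([99, 20, 1355]);
translate([575, 457, 37]) cube([99, 20, 1355]);
translate([707, 457, 37]) cube([99, 20, 1355]);
translate([839, 457, 37]) cube([99, 20, 1355]);
translate([971, 457, 37]) cube([99, 20, 1355]);
translate([1103, 457, 37]) cube([99, 20, 1355]);
translate([1235, 457, 37]) cube([99, 20, 1355]);
translate([1367, 457, 37]) cube([99, 20, 1355]);
translate([1499, 457, 37]) cube([99, 20, 1355]);
translate([1631, 457, 37]) cube([99, 20, 1355]);
translate([1763, 457, 37]) cube([99, 20, 1355]);
translate([1895, 457, 37]) cube([99, 20, 1355]);


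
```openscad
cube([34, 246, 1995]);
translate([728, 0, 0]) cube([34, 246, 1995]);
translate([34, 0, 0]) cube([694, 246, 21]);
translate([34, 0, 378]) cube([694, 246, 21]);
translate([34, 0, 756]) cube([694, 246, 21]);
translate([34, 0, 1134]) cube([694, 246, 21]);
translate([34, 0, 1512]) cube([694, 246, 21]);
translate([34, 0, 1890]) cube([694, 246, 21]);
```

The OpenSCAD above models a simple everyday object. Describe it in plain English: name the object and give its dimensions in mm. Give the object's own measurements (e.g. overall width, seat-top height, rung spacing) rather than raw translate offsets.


An open bookshelf. Two side panels, each 34 mm thick, 246 mm deep and 1995 mm tall, stand 762 mm apart (outside-to-outside). Between them sit 6 shelves, each 21 mm thick and 246 mm deep, spanning the full gap between the sides. The bottom shelf rests on the floor (its underside at z = 0) and the clear gap between one shelf's top and the next shelf's underside is 357 mm.


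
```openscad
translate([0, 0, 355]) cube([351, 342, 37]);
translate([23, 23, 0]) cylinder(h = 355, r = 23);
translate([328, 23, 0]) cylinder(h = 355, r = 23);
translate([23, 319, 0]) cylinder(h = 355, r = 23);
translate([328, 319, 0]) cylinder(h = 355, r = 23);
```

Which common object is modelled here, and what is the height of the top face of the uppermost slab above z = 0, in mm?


A stool. The seat height is 392 mm.

A 351×342×37 slab at z = 355 on four corner cylinders — a stool. The seat top is 355 + 37 = 392 mm.


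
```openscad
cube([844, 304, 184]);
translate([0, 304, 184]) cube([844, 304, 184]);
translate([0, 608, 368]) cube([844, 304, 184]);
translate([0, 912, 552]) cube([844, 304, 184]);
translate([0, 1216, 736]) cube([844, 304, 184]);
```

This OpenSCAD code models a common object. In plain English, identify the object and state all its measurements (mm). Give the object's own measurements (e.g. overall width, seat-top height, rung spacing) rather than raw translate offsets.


A straight staircase of 5 solid steps. Each step is 844 mm wide (x), 304 mm deep (y, the going) and 184 mm tall (the rise). The first step rests on the floor; each subsequent step sits one going further in +y and one rise higher in +z, directly behind and above the previous step with no overlap.


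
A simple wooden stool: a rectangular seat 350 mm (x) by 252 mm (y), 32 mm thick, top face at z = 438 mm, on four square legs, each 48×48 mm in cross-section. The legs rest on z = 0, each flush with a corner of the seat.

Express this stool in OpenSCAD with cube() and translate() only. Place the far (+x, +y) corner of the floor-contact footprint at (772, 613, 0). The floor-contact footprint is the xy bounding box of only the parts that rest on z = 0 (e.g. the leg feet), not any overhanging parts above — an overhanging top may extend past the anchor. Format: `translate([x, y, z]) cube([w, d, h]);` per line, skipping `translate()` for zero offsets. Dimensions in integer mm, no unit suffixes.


translate([422, 361, 406]) cube([350, 252, 32]);
translate([422, 361, 0]) cube([48, 48, 406]);
translate([724, 361, 0]) cube([48, 48, 406]);
translate([422, 565, 0]) cube([48, 48, 406]);
translate([724, 565, 0]) cube([48, 48, 406]);


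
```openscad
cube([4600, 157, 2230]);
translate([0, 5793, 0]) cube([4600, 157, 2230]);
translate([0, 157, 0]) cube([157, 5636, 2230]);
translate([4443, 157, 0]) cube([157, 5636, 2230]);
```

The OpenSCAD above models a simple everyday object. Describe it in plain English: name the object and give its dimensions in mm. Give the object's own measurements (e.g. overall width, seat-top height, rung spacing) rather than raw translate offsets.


The wall frame of a small rectangular building: four walls, each 2230 mm tall and 157 mm thick, enclosing a footprint 4600 mm (x) by 5950 mm (y) outside-to-outside, with no floor or roof. The front and back walls (the −y and +y sides) span the full width; the two side walls fit between them.


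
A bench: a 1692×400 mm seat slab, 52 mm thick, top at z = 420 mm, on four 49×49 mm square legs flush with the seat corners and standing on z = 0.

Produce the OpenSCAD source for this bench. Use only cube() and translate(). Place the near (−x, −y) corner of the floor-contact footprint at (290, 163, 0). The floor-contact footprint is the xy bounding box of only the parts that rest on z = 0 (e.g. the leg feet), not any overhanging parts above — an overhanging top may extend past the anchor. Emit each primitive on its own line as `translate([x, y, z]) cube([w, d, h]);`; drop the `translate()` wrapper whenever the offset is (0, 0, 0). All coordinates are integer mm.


translate([290, 163, 368]) cube([1692, 400, 52]);
translate([290, 163, 0]) cube([49, 49, 368]);
translate([290, 514, 0]) cube([49, 49, 368]);
translate([1933, 163, 0]) cube([49, 49, 368]);
translate([1933, 514, 0]) cube([49, 49, 368]);


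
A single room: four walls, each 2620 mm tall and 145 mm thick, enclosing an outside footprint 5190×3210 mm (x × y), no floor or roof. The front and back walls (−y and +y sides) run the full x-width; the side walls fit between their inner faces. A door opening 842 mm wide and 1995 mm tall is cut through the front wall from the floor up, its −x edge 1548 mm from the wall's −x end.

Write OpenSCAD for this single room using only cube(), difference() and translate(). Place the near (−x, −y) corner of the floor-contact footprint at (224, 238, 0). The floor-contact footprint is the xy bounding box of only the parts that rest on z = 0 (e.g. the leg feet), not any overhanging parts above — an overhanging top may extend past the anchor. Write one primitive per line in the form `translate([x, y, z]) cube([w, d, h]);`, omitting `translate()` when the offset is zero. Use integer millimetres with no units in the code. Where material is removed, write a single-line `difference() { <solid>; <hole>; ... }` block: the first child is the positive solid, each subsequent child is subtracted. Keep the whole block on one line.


difference() { translate([224, 238, 0]) cube([5190, 145, 2620]); translate([1772, 238, 0]) cube([842, 145, 1995]); }
translate([224, 3303, 0]) cube([5190, 145, 2620]);
translate([224, 383, 0]) cube([145, 2920, 2620]);
translate([5269, 383, 0]) cube([145, 2920, 2620]);


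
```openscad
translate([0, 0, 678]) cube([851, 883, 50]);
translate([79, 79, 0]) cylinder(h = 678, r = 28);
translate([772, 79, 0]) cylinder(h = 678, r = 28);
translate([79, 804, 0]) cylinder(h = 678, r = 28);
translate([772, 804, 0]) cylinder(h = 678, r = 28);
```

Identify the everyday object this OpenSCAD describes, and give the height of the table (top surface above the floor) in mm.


A table. The table height is 728 mm.

A 851×883×50 slab sits at z = 678 on four Ø56 mm round legs — a table. The top surface is at 678 + 50 = 728 mm.


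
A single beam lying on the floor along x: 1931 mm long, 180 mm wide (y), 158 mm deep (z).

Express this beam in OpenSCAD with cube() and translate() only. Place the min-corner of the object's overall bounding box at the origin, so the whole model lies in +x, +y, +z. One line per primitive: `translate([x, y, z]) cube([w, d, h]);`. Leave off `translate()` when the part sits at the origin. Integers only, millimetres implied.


cube([1931, 180, 158]);


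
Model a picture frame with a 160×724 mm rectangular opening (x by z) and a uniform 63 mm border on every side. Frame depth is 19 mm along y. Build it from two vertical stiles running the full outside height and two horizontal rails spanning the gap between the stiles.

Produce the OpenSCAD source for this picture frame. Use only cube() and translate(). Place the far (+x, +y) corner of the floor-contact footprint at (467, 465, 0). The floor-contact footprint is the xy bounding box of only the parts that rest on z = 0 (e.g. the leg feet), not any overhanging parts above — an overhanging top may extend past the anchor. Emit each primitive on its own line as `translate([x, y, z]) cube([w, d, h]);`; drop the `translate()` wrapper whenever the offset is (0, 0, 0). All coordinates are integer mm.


translate([181, 446, 0]) cube([63, 19, 850]);
translate([404, 446, 0]) cube([63, 19, 850]);
translate([244, 446, 0]) cube([160, 19, 63]);
translate([244, 446, 787]) cube([160, 19, 63]);
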